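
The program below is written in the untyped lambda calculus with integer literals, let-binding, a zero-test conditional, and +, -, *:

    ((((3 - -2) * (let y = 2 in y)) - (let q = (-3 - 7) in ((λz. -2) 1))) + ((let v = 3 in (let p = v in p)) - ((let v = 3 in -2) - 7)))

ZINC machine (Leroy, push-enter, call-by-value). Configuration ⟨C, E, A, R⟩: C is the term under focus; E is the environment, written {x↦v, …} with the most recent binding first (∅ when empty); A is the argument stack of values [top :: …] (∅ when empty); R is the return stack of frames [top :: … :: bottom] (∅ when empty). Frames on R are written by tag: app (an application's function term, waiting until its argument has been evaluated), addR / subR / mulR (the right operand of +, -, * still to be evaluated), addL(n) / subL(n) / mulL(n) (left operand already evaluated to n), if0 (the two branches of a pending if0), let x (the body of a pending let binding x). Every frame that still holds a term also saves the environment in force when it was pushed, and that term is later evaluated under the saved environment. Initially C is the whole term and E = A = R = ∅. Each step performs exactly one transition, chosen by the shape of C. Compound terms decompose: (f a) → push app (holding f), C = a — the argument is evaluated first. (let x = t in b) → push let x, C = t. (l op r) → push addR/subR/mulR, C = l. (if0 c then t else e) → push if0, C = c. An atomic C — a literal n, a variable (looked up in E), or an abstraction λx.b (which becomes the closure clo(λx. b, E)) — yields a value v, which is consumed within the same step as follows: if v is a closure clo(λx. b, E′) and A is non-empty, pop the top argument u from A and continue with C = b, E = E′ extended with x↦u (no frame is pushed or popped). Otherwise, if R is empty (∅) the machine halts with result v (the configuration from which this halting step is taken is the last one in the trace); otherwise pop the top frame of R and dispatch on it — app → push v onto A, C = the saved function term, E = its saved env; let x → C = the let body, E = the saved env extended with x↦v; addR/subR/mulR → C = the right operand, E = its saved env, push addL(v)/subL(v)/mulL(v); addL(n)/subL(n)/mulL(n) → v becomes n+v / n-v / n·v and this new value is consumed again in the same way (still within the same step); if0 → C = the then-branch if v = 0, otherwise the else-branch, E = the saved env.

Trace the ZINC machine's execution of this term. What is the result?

Answer: 24

Execution trace:
step 0: <C=((((3 - -2) * (let y = 2 in y)) - (let q = (-3 - 7) in ((λz. -2) 1))) + ((let v = 3 in (let p = v in p)) - ((let v = 3 in -2) - 7))), E=∅, A=∅, R=∅>
step 1: <C=(((3 - -2) * (let y = 2 in y)) - (let q = (-3 - 7) in ((λz. -2) 1))), E=∅, A=∅, R=[addR]>
step 2: <C=((3 - -2) * (let y = 2 in y)), E=∅, A=∅, R=[subR :: addR]>
step 3: <C=(3 - -2), E=∅, A=∅, R=[mulR :: subR :: addR]>
step 4: <C=3, E=∅, A=∅, R=[subR :: mulR :: subR :: addR]>
step 5: <C=-2, E=∅, A=∅, R=[subL(3) :: mulR :: subR :: addR]>
step 6: <C=(let y = 2 in y), E=∅, A=∅, R=[mulL(5) :: subR :: addR]>
step 7: <C=2, E=∅, A=∅, R=[let y :: mulL(5) :: subR :: addR]>
step 8: <C=y, E={y↦2}, A=∅, R=[mulL(5) :: subR :: addR]>
step 9: <C=(let q = (-3 - 7) in ((λz. -2) 1)), E=∅, A=∅, R=[subL(10) :: addR]>
step 10: <C=(-3 - 7), E=∅, A=∅, R=[let q :: subL(10) :: addR]>
step 11: <C=-3, E=∅, A=∅, R=[subR :: let q :: subL(10) :: addR]>
step 12: <C=7, E=∅, A=∅, R=[subL(-3) :: let q :: subL(10) :: addR]>
step 13: <C=((λz. -2) 1), E={q↦-10}, A=∅, R=[subL(10) :: addR]>
step 14: <C=1, E={q↦-10}, A=∅, R=[app :: subL(10) :: addR]>
step 15: <C=(λz. -2), E={q↦-10}, A=[1], R=[subL(10) :: addR]>
step 16: <C=-2, E={z↦1, q↦-10}, A=∅, R=[subL(10) :: addR]>
step 17: <C=((let v = 3 in (let p = v in p)) - ((let v = 3 in -2) - 7)), E=∅, A=∅, R=[addL(12)]>
step 18: <C=(let v = 3 in (let p = v in p)), E=∅, A=∅, R=[subR :: addL(12)]>
step 19: <C=3, E=∅, A=∅, R=[let v :: subR :: addL(12)]>
step 20: <C=(let p = v in p), E={v↦3}, A=∅, R=[subR :: addL(12)]>
step 21: <C=v, E={v↦3}, A=∅, R=[let p :: subR :: addL(12)]>
step 22: <C=p, E={p↦3, v↦3}, A=∅, R=[subR :: addL(12)]>
step 23: <C=((let v = 3 in -2) - 7), E=∅, A=∅, R=[subL(3) :: addL(12)]>
step 24: <C=(let v = 3 in -2), E=∅, A=∅, R=[subR :: subL(3) :: addL(12)]>
step 25: <C=3, E=∅, A=∅, R=[let v :: subR :: subL(3) :: addL(12)]>
step 26: <C=-2, E={v↦3}, A=∅, R=[subR :: subL(3) :: addL(12)]>
step 27: <C=7, E=∅, A=∅, R=[subL(-2) :: subL(3) :: addL(12)]>
→ final value 24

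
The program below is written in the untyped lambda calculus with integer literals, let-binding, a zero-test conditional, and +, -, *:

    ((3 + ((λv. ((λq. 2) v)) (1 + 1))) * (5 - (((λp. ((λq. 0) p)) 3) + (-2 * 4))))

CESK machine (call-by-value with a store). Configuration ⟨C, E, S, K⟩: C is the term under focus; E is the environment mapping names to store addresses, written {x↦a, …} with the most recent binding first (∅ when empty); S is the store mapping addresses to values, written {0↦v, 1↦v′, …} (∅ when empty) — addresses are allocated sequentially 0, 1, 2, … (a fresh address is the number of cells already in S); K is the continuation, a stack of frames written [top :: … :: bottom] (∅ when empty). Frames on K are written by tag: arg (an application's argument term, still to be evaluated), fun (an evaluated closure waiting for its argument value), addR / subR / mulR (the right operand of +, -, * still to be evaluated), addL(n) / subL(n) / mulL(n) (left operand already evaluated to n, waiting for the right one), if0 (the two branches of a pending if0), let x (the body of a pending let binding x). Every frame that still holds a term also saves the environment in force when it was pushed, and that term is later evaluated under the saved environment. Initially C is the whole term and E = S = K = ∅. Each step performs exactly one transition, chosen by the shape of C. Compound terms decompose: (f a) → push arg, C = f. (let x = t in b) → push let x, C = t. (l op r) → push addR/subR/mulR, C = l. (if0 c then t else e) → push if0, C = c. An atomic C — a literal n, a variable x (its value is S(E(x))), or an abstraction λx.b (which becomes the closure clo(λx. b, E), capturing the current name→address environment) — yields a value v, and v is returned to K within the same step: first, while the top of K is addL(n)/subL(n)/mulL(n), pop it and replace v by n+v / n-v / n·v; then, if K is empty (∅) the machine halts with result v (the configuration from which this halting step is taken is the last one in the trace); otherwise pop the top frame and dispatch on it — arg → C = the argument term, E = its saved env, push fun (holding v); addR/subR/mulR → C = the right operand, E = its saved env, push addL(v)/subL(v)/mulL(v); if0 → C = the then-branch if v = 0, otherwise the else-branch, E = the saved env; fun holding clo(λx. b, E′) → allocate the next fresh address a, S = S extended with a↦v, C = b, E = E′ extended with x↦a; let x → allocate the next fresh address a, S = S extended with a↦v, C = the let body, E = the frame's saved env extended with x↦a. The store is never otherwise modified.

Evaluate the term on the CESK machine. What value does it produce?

Answer: 65

Machine steps:
t=0: <C=((3 + ((λv. ((λq. 2) v)) (1 + 1))) * (5 - (((λp. ((λq. 0) p)) 3) + (-2 * 4)))), E=∅, S=∅, K=∅>
t=1: <C=(3 + ((λv. ((λq. 2) v)) (1 + 1))), E=∅, S=∅, K=[mulR]>
t=2: <C=3, E=∅, S=∅, K=[addR :: mulR]>
t=3: <C=((λv. ((λq. 2) v)) (1 + 1)), E=∅, S=∅, K=[addL(3) :: mulR]>
t=4: <C=(λv. ((λq. 2) v)), E=∅, S=∅, K=[arg :: addL(3) :: mulR]>
t=5: <C=(1 + 1), E=∅, S=∅, K=[fun :: addL(3) :: mulR]>
t=6: <C=1, E=∅, S=∅, K=[addR :: fun :: addL(3) :: mulR]>
t=7: <C=1, E=∅, S=∅, K=[addL(1) :: fun :: addL(3) :: mulR]>
t=8: <C=((λq. 2) v), E={v↦0}, S={0↦2}, K=[addL(3) :: mulR]>
t=9: <C=(λq. 2), E={v↦0}, S={0↦2}, K=[arg :: addL(3) :: mulR]>
t=10: <C=v, E={v↦0}, S={0↦2}, K=[fun :: addL(3) :: mulR]>
t=11: <C=2, E={q↦1, v↦0}, S={0↦2, 1↦2}, K=[addL(3) :: mulR]>
t=12: <C=(5 - (((λp. ((λq. 0) p)) 3) + (-2 * 4))), E=∅, S={0↦2, 1↦2}, K=[mulL(5)]>
t=13: <C=5, E=∅, S={0↦2, 1↦2}, K=[subR :: mulL(5)]>
t=14: <C=(((λp. ((λq. 0) p)) 3) + (-2 * 4)), E=∅, S={0↦2, 1↦2}, K=[subL(5) :: mulL(5)]>
t=15: <C=((λp. ((λq. 0) p)) 3), E=∅, S={0↦2, 1↦2}, K=[addR :: subL(5) :: mulL(5)]>
t=16: <C=(λp. ((λq. 0) p)), E=∅, S={0↦2, 1↦2}, K=[arg :: addR :: subL(5) :: mulL(5)]>
t=17: <C=3, E=∅, S={0↦2, 1↦2}, K=[fun :: addR :: subL(5) :: mulL(5)]>
t=18: <C=((λq. 0) p), E={p↦2}, S={0↦2, 1↦2, 2↦3}, K=[addR :: subL(5) :: mulL(5)]>
t=19: <C=(λq. 0), E={p↦2}, S={0↦2, 1↦2, 2↦3}, K=[arg :: addR :: subL(5) :: mulL(5)]>
t=20: <C=p, E={p↦2}, S={0↦2, 1↦2, 2↦3}, K=[fun :: addR :: subL(5) :: mulL(5)]>
t=21: <C=0, E={q↦3, p↦2}, S={0↦2, 1↦2, 2↦3, 3↦3}, K=[addR :: subL(5) :: mulL(5)]>
t=22: <C=(-2 * 4), E=∅, S={0↦2, 1↦2, 2↦3, 3↦3}, K=[addL(0) :: subL(5) :: mulL(5)]>
t=23: <C=-2, E=∅, S={0↦2, 1↦2, 2↦3, 3↦3}, K=[mulR :: addL(0) :: subL(5) :: mulL(5)]>
t=24: <C=4, E=∅, S={0↦2, 1↦2, 2↦3, 3↦3}, K=[mulL(-2) :: addL(0) :: subL(5) :: mulL(5)]>
→ final value 65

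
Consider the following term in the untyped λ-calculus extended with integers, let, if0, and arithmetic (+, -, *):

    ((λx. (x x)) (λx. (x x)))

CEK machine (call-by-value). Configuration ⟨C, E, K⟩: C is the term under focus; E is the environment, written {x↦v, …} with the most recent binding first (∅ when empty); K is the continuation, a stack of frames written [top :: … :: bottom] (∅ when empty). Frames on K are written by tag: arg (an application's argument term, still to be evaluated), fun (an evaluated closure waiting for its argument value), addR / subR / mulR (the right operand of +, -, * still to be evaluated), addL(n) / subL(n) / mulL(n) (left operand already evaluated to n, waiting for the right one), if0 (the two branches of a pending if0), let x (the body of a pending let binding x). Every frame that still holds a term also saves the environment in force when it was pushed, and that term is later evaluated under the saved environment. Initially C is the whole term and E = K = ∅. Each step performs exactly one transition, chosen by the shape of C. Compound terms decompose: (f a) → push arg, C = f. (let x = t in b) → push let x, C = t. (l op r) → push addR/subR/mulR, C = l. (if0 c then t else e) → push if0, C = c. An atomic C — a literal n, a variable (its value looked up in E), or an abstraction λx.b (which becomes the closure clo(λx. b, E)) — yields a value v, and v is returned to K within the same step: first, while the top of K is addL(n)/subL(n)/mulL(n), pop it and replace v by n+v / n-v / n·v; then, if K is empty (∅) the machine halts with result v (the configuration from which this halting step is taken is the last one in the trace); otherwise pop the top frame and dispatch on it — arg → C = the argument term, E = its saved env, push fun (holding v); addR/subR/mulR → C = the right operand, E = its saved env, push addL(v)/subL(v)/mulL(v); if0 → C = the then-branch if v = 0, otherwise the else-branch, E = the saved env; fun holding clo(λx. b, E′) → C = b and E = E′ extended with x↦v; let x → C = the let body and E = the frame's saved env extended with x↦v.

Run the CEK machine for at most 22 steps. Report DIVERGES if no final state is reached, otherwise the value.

0. [C=((λx. (x x)) (λx. (x x))) | E=∅ | K=∅]
1. [C=(λx. (x x)) | E=∅ | K=[arg]]
2. [C=(λx. (x x)) | E=∅ | K=[fun]]
3. [C=(x x) | E={x↦clo(λx. (x x), ∅)} | K=∅]
4. [C=x | E={x↦clo(λx. (x x), ∅)} | K=[arg]]
5. [C=x | E={x↦clo(λx. (x x), ∅)} | K=[fun]]
… configuration repeats with period 3 (steps 3–5 recur indefinitely) …

Answer: DIVERGES (no final state within 22 steps)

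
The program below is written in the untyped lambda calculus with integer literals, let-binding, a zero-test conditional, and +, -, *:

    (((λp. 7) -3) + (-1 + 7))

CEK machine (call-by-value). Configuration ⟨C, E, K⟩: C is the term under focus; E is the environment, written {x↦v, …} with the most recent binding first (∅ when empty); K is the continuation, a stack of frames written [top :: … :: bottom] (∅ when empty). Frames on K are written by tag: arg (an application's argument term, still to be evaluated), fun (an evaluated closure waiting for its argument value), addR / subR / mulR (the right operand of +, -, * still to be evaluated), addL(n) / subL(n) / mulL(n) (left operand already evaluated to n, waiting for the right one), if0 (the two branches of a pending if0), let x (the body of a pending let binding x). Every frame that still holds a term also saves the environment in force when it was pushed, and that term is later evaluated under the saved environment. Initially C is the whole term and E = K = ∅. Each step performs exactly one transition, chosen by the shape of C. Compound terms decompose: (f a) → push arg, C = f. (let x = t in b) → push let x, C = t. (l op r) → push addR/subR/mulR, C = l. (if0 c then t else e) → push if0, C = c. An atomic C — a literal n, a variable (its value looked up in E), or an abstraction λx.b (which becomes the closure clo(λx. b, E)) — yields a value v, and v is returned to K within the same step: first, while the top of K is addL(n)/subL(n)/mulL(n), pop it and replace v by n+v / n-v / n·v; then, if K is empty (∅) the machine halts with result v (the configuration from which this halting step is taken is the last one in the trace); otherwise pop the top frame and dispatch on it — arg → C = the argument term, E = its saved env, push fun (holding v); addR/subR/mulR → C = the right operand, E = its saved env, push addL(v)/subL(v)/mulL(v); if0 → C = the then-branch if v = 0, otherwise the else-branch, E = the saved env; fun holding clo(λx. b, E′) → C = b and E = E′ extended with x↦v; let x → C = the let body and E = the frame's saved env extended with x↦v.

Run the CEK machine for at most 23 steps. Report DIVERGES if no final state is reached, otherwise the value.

Answer: 13

Machine steps:
t=0: [C=(((λp. 7) -3) + (-1 + 7)) | E=∅ | K=∅]
t=1: [C=((λp. 7) -3) | E=∅ | K=[addR]]
t=2: [C=(λp. 7) | E=∅ | K=[arg :: addR]]
t=3: [C=-3 | E=∅ | K=[fun :: addR]]
t=4: [C=7 | E={p↦-3} | K=[addR]]
t=5: [C=(-1 + 7) | E=∅ | K=[addL(7)]]
t=6: [C=-1 | E=∅ | K=[addR :: addL(7)]]
t=7: [C=7 | E=∅ | K=[addL(-1) :: addL(7)]]
→ final value 13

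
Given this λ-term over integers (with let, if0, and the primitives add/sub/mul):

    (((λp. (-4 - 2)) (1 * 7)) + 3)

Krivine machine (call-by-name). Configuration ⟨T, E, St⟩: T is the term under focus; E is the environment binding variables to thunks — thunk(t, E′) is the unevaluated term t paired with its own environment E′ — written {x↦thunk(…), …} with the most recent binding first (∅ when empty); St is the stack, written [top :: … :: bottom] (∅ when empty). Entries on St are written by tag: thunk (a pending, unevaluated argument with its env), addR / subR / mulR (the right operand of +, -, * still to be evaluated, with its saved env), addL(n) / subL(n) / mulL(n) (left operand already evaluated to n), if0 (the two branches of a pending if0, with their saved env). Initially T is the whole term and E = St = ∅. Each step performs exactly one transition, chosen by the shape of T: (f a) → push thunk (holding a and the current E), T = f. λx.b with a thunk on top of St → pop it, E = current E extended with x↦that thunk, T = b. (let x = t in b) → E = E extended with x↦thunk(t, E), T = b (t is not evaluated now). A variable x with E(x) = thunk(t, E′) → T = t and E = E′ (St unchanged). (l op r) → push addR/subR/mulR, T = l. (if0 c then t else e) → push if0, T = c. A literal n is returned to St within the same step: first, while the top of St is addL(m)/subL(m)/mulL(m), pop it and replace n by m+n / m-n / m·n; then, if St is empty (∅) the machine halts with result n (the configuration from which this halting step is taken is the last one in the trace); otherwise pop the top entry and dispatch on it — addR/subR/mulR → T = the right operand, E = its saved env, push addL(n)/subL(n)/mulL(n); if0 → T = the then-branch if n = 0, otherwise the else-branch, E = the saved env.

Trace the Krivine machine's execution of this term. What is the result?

t=0: ⟨T=(((λp. (-4 - 2)) (1 * 7)) + 3); E=∅; St=∅⟩
t=1: ⟨T=((λp. (-4 - 2)) (1 * 7)); E=∅; St=[addR]⟩
t=2: ⟨T=(λp. (-4 - 2)); E=∅; St=[thunk :: addR]⟩
t=3: ⟨T=(-4 - 2); E={p↦thunk((1 * 7), ∅)}; St=[addR]⟩
t=4: ⟨T=-4; E={p↦thunk((1 * 7), ∅)}; St=[subR :: addR]⟩
t=5: ⟨T=2; E={p↦thunk((1 * 7), ∅)}; St=[subL(-4) :: addR]⟩
t=6: ⟨T=3; E=∅; St=[addL(-6)]⟩
→ final value -3

Answer: -3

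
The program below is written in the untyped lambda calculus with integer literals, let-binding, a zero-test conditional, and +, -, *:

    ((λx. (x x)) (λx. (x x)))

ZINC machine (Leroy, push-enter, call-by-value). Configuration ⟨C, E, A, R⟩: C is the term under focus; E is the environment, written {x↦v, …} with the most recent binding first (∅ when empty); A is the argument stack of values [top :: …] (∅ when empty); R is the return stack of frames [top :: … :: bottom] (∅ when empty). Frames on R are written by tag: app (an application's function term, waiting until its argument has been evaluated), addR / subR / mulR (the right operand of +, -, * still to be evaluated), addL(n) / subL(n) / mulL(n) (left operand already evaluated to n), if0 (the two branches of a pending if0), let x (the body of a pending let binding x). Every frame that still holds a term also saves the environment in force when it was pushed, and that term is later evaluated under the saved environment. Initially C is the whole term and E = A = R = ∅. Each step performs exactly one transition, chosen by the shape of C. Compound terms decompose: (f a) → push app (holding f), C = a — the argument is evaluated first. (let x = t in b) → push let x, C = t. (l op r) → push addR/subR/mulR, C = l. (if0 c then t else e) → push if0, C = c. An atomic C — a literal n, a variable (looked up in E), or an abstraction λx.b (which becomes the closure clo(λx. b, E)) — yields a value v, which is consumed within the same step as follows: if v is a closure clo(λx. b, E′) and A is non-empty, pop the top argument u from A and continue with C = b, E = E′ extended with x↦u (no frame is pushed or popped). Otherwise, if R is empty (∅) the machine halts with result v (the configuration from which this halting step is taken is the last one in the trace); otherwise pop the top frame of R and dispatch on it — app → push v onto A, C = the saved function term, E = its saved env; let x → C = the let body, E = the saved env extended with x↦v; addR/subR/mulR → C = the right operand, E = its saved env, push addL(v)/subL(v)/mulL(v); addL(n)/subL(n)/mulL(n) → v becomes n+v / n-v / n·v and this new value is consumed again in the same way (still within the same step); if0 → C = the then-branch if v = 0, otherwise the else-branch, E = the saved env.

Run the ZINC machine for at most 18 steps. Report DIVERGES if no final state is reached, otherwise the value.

[0] ⟨C=((λx. (x x)) (λx. (x x))); E=∅; A=∅; R=∅⟩
[1] ⟨C=(λx. (x x)); E=∅; A=∅; R=[app]⟩
[2] ⟨C=(λx. (x x)); E=∅; A=[clo(λx. (x x), ∅)]; R=∅⟩
[3] ⟨C=(x x); E={x↦clo(λx. (x x), ∅)}; A=∅; R=∅⟩
[4] ⟨C=x; E={x↦clo(λx. (x x), ∅)}; A=∅; R=[app]⟩
[5] ⟨C=x; E={x↦clo(λx. (x x), ∅)}; A=[clo(λx. (x x), ∅)]; R=∅⟩
… configuration repeats with period 3 (steps 3–5 recur indefinitely) …

Answer: DIVERGES (no final state within 18 steps)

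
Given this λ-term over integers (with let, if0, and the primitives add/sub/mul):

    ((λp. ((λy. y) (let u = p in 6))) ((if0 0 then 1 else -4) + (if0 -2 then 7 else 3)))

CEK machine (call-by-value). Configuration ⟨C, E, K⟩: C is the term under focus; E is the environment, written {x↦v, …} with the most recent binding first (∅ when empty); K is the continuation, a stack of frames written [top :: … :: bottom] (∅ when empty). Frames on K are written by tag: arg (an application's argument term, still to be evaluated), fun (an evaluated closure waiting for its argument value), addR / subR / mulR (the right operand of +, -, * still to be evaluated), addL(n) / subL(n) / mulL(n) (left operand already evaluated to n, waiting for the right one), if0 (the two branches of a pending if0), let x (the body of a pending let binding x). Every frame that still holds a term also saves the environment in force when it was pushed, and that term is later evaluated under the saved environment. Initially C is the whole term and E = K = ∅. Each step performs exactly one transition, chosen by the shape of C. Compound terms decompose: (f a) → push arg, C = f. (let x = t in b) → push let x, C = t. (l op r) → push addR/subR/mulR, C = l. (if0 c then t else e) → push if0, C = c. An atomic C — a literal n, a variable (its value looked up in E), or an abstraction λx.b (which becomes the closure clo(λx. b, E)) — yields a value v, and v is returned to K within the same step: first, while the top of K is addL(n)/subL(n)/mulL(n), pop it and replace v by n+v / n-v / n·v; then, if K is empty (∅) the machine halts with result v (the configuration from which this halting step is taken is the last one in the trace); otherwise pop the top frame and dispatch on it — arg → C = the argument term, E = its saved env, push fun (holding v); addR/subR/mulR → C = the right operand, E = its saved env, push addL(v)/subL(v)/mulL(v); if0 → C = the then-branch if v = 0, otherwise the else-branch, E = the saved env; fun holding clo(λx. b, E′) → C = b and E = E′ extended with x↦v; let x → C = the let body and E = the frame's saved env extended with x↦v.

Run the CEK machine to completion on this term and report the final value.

[0] ⟨C=((λp. ((λy. y) (let u = p in 6))) ((if0 0 then 1 else -4) + (if0 -2 then 7 else 3))); E=∅; K=∅⟩
[1] ⟨C=(λp. ((λy. y) (let u = p in 6))); E=∅; K=[arg]⟩
[2] ⟨C=((if0 0 then 1 else -4) + (if0 -2 then 7 else 3)); E=∅; K=[fun]⟩
[3] ⟨C=(if0 0 then 1 else -4); E=∅; K=[addR :: fun]⟩
[4] ⟨C=0; E=∅; K=[if0 :: addR :: fun]⟩
[5] ⟨C=1; E=∅; K=[addR :: fun]⟩
[6] ⟨C=(if0 -2 then 7 else 3); E=∅; K=[addL(1) :: fun]⟩
[7] ⟨C=-2; E=∅; K=[if0 :: addL(1) :: fun]⟩
[8] ⟨C=3; E=∅; K=[addL(1) :: fun]⟩
[9] ⟨C=((λy. y) (let u = p in 6)); E={p↦4}; K=∅⟩
[10] ⟨C=(λy. y); E={p↦4}; K=[arg]⟩
[11] ⟨C=(let u = p in 6); E={p↦4}; K=[fun]⟩
[12] ⟨C=p; E={p↦4}; K=[let u :: fun]⟩
[13] ⟨C=6; E={u↦4, p↦4}; K=[fun]⟩
[14] ⟨C=y; E={y↦6, p↦4}; K=∅⟩
→ final value 6

Answer: 6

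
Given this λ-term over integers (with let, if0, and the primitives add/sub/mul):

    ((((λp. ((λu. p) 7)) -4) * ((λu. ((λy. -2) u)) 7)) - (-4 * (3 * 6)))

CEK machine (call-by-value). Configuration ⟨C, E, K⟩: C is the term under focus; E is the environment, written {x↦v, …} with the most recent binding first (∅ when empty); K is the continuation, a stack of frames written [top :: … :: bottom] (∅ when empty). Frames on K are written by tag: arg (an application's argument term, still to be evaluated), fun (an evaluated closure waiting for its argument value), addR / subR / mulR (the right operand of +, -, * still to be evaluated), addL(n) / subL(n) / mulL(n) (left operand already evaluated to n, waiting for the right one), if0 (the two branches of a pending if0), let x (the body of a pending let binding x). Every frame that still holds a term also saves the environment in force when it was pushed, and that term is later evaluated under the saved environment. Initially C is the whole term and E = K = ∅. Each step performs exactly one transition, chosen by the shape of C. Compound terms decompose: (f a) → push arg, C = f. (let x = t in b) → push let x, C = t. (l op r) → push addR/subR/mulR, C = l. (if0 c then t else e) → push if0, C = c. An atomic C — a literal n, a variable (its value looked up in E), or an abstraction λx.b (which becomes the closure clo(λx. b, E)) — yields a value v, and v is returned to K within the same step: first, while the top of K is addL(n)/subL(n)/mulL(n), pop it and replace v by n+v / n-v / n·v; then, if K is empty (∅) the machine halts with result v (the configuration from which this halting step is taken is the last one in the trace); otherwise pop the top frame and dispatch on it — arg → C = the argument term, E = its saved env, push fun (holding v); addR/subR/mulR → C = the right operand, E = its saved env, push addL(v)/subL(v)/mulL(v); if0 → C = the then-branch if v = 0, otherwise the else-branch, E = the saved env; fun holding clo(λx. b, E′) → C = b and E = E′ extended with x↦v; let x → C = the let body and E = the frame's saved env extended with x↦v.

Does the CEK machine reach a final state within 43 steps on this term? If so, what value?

Answer: 80

Derivation:
t=0: [C=((((λp. ((λu. p) 7)) -4) * ((λu. ((λy. -2) u)) 7)) - (-4 * (3 * 6))) | E=∅ | K=∅]
t=1: [C=(((λp. ((λu. p) 7)) -4) * ((λu. ((λy. -2) u)) 7)) | E=∅ | K=[subR]]
t=2: [C=((λp. ((λu. p) 7)) -4) | E=∅ | K=[mulR :: subR]]
t=3: [C=(λp. ((λu. p) 7)) | E=∅ | K=[arg :: mulR :: subR]]
t=4: [C=-4 | E=∅ | K=[fun :: mulR :: subR]]
t=5: [C=((λu. p) 7) | E={p↦-4} | K=[mulR :: subR]]
t=6: [C=(λu. p) | E={p↦-4} | K=[arg :: mulR :: subR]]
t=7: [C=7 | E={p↦-4} | K=[fun :: mulR :: subR]]
t=8: [C=p | E={u↦7, p↦-4} | K=[mulR :: subR]]
t=9: [C=((λu. ((λy. -2) u)) 7) | E=∅ | K=[mulL(-4) :: subR]]
t=10: [C=(λu. ((λy. -2) u)) | E=∅ | K=[arg :: mulL(-4) :: subR]]
t=11: [C=7 | E=∅ | K=[fun :: mulL(-4) :: subR]]
t=12: [C=((λy. -2) u) | E={u↦7} | K=[mulL(-4) :: subR]]
t=13: [C=(λy. -2) | E={u↦7} | K=[arg :: mulL(-4) :: subR]]
t=14: [C=u | E={u↦7} | K=[fun :: mulL(-4) :: subR]]
t=15: [C=-2 | E={y↦7, u↦7} | K=[mulL(-4) :: subR]]
t=16: [C=(-4 * (3 * 6)) | E=∅ | K=[subL(8)]]
t=17: [C=-4 | E=∅ | K=[mulR :: subL(8)]]
t=18: [C=(3 * 6) | E=∅ | K=[mulL(-4) :: subL(8)]]
t=19: [C=3 | E=∅ | K=[mulR :: mulL(-4) :: subL(8)]]
t=20: [C=6 | E=∅ | K=[mulL(3) :: mulL(-4) :: subL(8)]]
→ final value 80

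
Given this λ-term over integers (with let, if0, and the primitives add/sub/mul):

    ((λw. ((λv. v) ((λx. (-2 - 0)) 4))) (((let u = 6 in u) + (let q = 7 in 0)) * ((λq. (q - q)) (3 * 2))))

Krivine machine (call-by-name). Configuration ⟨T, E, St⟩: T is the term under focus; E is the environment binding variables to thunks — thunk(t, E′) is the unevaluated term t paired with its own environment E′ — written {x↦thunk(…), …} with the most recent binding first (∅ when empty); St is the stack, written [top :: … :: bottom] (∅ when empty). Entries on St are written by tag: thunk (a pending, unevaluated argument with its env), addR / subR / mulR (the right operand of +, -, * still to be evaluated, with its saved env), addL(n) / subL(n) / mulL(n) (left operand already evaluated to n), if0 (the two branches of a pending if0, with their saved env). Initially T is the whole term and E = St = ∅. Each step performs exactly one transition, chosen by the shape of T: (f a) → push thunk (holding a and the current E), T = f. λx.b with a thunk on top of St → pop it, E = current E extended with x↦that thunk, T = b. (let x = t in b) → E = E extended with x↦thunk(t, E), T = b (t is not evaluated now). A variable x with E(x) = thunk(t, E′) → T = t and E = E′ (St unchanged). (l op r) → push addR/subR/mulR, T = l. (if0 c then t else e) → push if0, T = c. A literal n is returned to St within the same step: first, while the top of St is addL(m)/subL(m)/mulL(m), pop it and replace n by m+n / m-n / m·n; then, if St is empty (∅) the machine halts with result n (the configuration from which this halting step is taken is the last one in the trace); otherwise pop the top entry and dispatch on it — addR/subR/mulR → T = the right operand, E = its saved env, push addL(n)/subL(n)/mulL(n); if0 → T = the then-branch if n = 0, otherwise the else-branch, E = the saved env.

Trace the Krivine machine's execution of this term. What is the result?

step 0: ⟨T=((λw. ((λv. v) ((λx. (-2 - 0)) 4))) (((let u = 6 in u) + (let q = 7 in 0)) * ((λq. (q - q)) (3 * 2)))); E=∅; St=∅⟩
step 1: ⟨T=(λw. ((λv. v) ((λx. (-2 - 0)) 4))); E=∅; St=[thunk]⟩
step 2: ⟨T=((λv. v) ((λx. (-2 - 0)) 4)); E={w↦thunk((((let u = 6 in u) + (let q = 7 in 0)) * ((λq. (q - q)) (3 * 2))), ∅)}; St=∅⟩
step 3: ⟨T=(λv. v); E={w↦thunk((((let u = 6 in u) + (let q = 7 in 0)) * ((λq. (q - q)) (3 * 2))), ∅)}; St=[thunk]⟩
step 4: ⟨T=v; E={v↦thunk(((λx. (-2 - 0)) 4), {w↦thunk((((let u = 6 in u) + (let q = 7 in 0)) * ((λq. (q - q)) (3 * 2))), ∅)}), w↦thunk((((let u = 6 in u) + (let q = 7 in 0)) * ((λq. (q - q)) (3 * 2))), ∅)}; St=∅⟩
step 5: ⟨T=((λx. (-2 - 0)) 4); E={w↦thunk((((let u = 6 in u) + (let q = 7 in 0)) * ((λq. (q - q)) (3 * 2))), ∅)}; St=∅⟩
step 6: ⟨T=(λx. (-2 - 0)); E={w↦thunk((((let u = 6 in u) + (let q = 7 in 0)) * ((λq. (q - q)) (3 * 2))), ∅)}; St=[thunk]⟩
step 7: ⟨T=(-2 - 0); E={x↦thunk(4, {w↦thunk((((let u = 6 in u) + (let q = 7 in 0)) * ((λq. (q - q)) (3 * 2))), ∅)}), w↦thunk((((let u = 6 in u) + (let q = 7 in 0)) * ((λq. (q - q)) (3 * 2))), ∅)}; St=∅⟩
step 8: ⟨T=-2; E={x↦thunk(4, {w↦thunk((((let u = 6 in u) + (let q = 7 in 0)) * ((λq. (q - q)) (3 * 2))), ∅)}), w↦thunk((((let u = 6 in u) + (let q = 7 in 0)) * ((λq. (q - q)) (3 * 2))), ∅)}; St=[subR]⟩
step 9: ⟨T=0; E={x↦thunk(4, {w↦thunk((((let u = 6 in u) + (let q = 7 in 0)) * ((λq. (q - q)) (3 * 2))), ∅)}), w↦thunk((((let u = 6 in u) + (let q = 7 in 0)) * ((λq. (q - q)) (3 * 2))), ∅)}; St=[subL(-2)]⟩
→ final value -2

Answer: -2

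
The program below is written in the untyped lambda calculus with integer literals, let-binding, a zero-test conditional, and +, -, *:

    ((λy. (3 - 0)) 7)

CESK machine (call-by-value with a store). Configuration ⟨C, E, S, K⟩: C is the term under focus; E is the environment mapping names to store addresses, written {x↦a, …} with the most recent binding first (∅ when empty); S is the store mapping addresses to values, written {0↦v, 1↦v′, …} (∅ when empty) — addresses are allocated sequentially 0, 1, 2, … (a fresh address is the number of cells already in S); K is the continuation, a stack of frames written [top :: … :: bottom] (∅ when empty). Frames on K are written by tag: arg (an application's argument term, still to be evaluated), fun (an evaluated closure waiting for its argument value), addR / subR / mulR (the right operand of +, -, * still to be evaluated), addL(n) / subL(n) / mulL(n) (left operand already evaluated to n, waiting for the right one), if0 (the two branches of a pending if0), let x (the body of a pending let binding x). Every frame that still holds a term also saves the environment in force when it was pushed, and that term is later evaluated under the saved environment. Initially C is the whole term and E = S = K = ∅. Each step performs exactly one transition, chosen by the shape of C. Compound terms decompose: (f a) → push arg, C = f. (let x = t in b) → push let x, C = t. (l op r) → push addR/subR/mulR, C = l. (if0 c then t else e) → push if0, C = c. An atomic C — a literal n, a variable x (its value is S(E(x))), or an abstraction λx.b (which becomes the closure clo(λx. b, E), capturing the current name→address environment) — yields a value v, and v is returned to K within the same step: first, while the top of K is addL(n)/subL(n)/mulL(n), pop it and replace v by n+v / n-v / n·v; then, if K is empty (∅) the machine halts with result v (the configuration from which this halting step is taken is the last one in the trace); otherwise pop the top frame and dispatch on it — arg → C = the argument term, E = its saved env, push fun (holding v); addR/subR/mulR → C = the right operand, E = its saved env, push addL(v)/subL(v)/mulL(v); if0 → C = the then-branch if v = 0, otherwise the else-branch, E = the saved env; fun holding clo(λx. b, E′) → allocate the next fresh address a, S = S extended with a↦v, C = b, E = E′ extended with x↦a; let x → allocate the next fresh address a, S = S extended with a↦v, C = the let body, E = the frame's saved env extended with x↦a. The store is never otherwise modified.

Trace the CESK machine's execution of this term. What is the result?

[0] [C=((λy. (3 - 0)) 7) | E=∅ | S=∅ | K=∅]
[1] [C=(λy. (3 - 0)) | E=∅ | S=∅ | K=[arg]]
[2] [C=7 | E=∅ | S=∅ | K=[fun]]
[3] [C=(3 - 0) | E={y↦0} | S={0↦7} | K=∅]
[4] [C=3 | E={y↦0} | S={0↦7} | K=[subR]]
[5] [C=0 | E={y↦0} | S={0↦7} | K=[subL(3)]]
→ final value 3

Answer: 3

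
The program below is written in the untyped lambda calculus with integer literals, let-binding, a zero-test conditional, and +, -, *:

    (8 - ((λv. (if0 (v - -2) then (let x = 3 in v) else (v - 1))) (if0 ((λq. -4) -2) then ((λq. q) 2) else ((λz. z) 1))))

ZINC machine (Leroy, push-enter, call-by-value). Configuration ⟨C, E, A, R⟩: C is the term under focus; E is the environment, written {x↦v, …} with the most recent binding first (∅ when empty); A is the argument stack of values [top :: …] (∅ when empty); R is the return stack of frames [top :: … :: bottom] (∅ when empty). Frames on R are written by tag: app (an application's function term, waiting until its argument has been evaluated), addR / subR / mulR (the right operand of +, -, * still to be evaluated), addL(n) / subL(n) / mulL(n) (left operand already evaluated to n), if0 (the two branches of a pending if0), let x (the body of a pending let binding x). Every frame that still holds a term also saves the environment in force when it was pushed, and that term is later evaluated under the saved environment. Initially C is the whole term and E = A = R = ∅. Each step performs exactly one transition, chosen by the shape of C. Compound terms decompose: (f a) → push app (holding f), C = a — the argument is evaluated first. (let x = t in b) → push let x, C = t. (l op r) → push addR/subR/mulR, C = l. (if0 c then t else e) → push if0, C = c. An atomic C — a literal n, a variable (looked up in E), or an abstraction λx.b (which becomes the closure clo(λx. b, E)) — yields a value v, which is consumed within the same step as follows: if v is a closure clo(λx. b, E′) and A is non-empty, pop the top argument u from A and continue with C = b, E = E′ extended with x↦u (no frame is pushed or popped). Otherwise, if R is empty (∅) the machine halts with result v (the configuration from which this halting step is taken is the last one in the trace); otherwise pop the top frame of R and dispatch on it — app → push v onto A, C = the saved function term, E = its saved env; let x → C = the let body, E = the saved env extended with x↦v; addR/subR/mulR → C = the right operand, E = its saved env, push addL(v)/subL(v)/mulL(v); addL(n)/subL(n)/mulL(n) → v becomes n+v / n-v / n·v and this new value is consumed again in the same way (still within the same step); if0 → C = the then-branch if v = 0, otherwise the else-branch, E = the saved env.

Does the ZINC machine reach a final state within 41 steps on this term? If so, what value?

Answer: 8

Machine steps:
0. ⟨C=(8 - ((λv. (if0 (v - -2) then (let x = 3 in v) else (v - 1))) (if0 ((λq. -4) -2) then ((λq. q) 2) else ((λz. z) 1)))); E=∅; A=∅; R=∅⟩
1. ⟨C=8; E=∅; A=∅; R=[subR]⟩
2. ⟨C=((λv. (if0 (v - -2) then (let x = 3 in v) else (v - 1))) (if0 ((λq. -4) -2) then ((λq. q) 2) else ((λz. z) 1))); E=∅; A=∅; R=[subL(8)]⟩
3. ⟨C=(if0 ((λq. -4) -2) then ((λq. q) 2) else ((λz. z) 1)); E=∅; A=∅; R=[app :: subL(8)]⟩
4. ⟨C=((λq. -4) -2); E=∅; A=∅; R=[if0 :: app :: subL(8)]⟩
5. ⟨C=-2; E=∅; A=∅; R=[app :: if0 :: app :: subL(8)]⟩
6. ⟨C=(λq. -4); E=∅; A=[-2]; R=[if0 :: app :: subL(8)]⟩
7. ⟨C=-4; E={q↦-2}; A=∅; R=[if0 :: app :: subL(8)]⟩
8. ⟨C=((λz. z) 1); E=∅; A=∅; R=[app :: subL(8)]⟩
9. ⟨C=1; E=∅; A=∅; R=[app :: app :: subL(8)]⟩
10. ⟨C=(λz. z); E=∅; A=[1]; R=[app :: subL(8)]⟩
11. ⟨C=z; E={z↦1}; A=∅; R=[app :: subL(8)]⟩
12. ⟨C=(λv. (if0 (v - -2) then (let x = 3 in v) else (v - 1))); E=∅; A=[1]; R=[subL(8)]⟩
13. ⟨C=(if0 (v - -2) then (let x = 3 in v) else (v - 1)); E={v↦1}; A=∅; R=[subL(8)]⟩
14. ⟨C=(v - -2); E={v↦1}; A=∅; R=[if0 :: subL(8)]⟩
15. ⟨C=v; E={v↦1}; A=∅; R=[subR :: if0 :: subL(8)]⟩
16. ⟨C=-2; E={v↦1}; A=∅; R=[subL(1) :: if0 :: subL(8)]⟩
17. ⟨C=(v - 1); E={v↦1}; A=∅; R=[subL(8)]⟩
18. ⟨C=v; E={v↦1}; A=∅; R=[subR :: subL(8)]⟩
19. ⟨C=1; E={v↦1}; A=∅; R=[subL(1) :: subL(8)]⟩
→ final value 8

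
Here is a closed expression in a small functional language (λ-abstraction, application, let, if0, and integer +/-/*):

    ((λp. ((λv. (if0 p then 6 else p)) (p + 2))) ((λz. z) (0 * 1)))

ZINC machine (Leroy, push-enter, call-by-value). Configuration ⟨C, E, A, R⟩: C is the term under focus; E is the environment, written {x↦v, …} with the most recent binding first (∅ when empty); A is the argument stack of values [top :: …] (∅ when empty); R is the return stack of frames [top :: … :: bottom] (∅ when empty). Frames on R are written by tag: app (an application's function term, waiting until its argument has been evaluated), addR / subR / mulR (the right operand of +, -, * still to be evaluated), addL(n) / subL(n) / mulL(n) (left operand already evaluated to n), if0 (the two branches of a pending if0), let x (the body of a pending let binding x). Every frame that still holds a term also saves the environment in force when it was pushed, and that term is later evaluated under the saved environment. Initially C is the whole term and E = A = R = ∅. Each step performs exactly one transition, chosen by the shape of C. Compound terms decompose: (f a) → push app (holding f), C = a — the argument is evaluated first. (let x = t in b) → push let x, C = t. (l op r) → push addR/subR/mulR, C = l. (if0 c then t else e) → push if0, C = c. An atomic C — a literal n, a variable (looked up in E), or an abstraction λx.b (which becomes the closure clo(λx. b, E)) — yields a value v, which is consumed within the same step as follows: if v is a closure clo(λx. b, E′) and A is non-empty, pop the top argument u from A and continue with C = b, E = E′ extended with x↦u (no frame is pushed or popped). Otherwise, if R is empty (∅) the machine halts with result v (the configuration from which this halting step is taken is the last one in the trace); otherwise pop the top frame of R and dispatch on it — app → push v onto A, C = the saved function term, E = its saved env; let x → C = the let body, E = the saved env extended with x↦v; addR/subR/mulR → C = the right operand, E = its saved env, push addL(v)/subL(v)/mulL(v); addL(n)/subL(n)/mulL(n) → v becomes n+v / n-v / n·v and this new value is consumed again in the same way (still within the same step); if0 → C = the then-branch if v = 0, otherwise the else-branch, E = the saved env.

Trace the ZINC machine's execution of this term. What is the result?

[0] <C=((λp. ((λv. (if0 p then 6 else p)) (p + 2))) ((λz. z) (0 * 1))), E=∅, A=∅, R=∅>
[1] <C=((λz. z) (0 * 1)), E=∅, A=∅, R=[app]>
[2] <C=(0 * 1), E=∅, A=∅, R=[app :: app]>
[3] <C=0, E=∅, A=∅, R=[mulR :: app :: app]>
[4] <C=1, E=∅, A=∅, R=[mulL(0) :: app :: app]>
[5] <C=(λz. z), E=∅, A=[0], R=[app]>
[6] <C=z, E={z↦0}, A=∅, R=[app]>
[7] <C=(λp. ((λv. (if0 p then 6 else p)) (p + 2))), E=∅, A=[0], R=∅>
[8] <C=((λv. (if0 p then 6 else p)) (p + 2)), E={p↦0}, A=∅, R=∅>
[9] <C=(p + 2), E={p↦0}, A=∅, R=[app]>
[10] <C=p, E={p↦0}, A=∅, R=[addR :: app]>
[11] <C=2, E={p↦0}, A=∅, R=[addL(0) :: app]>
[12] <C=(λv. (if0 p then 6 else p)), E={p↦0}, A=[2], R=∅>
[13] <C=(if0 p then 6 else p), E={v↦2, p↦0}, A=∅, R=∅>
[14] <C=p, E={v↦2, p↦0}, A=∅, R=[if0]>
[15] <C=6, E={v↦2, p↦0}, A=∅, R=∅>
→ final value 6

Answer: 6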